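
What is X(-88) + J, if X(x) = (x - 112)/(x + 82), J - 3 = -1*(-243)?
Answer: 838/3 ≈ 279.33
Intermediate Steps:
J = 246 (J = 3 - 1*(-243) = 3 + 243 = 246)
X(x) = (-112 + x)/(82 + x)
X(-88) + J = (-112 - 88)/(82 - 88) + 246 = -200/(-6) + 246 = -⅙*(-200) + 246 = 100/3 + 246 = 838/3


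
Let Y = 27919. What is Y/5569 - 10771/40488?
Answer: 1070400773/225477672 ≈ 4.7473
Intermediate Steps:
Y/5569 - 10771/40488 = 27919/5569 - 10771/40488 = 1070400773/225477672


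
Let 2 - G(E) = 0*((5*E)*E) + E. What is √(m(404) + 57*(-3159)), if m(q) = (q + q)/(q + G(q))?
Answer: I*√179659 ≈ 423.86*I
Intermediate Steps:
G(E) = 2 - E (G(E) = 2 - (0*((5*E)*E) + E) = 2 - (0*(5*E²) + E) = 2 - (0 + E) = 2 - E)
m(q) = q (m(q) = (q + q)/(q + (2 - q)) = (2*q)/2 = (2*q)*(½) = q)
√(m(404) + 57*(-3159)) = √(404 + 57*(-3159)) = √(404 - 180063) = √(-179659) = I*√179659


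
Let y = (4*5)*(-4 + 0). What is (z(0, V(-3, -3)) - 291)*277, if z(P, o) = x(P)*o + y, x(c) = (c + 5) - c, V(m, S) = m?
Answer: -106922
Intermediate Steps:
x(c) = 5 (x(c) = (5 + c) - c = 5)
y = -80 (y = 20*(-4) = -80)
z(P, o) = -80 + 5*o (z(P, o) = 5*o - 80 = -80 + 5*o)
(z(0, V(-3, -3)) - 291)*277 = ((-80 + 5*(-3)) - 291)*277 = ((-80 - 15) - 291)*277 = (-95 - 291)*277 = -386*277 = -106922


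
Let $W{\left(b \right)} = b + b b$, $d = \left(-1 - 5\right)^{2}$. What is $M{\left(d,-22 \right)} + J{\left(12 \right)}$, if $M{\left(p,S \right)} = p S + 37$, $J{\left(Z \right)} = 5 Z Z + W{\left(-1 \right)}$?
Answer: $-35$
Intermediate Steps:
$d = 36$ ($d = \left(-6\right)^{2} = 36$)
$W{\left(b \right)} = b + b^{2}$
$J{\left(Z \right)} = 5 Z^{2}$ ($J{\left(Z \right)} = 5 Z Z - \left(1 - 1\right) = 5 Z^{2} - 0 = 5 Z^{2} + 0 = 5 Z^{2}$)
$M{\left(p,S \right)} = 37 + S p$ ($M{\left(p,S \right)} = S p + 37 = 37 + S p$)
$M{\left(d,-22 \right)} + J{\left(12 \right)} = \left(37 - 792\right) + 5 \cdot 12^{2} = \left(37 - 792\right) + 5 \cdot 144 = -755 + 720 = -35$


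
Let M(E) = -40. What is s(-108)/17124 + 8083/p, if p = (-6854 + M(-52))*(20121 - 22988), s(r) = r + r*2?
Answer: -522123205/28204794846 ≈ -0.018512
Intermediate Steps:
s(r) = 3*r (s(r) = r + 2*r = 3*r)
p = 19765098 (p = (-6854 - 40)*(20121 - 22988) = -6894*(-2867) = 19765098)
s(-108)/17124 + 8083/p = (3*(-108))/17124 + 8083/19765098 = -324*1/17124 + 8083*(1/19765098) = -27/1427 + 8083/19765098 = -522123205/28204794846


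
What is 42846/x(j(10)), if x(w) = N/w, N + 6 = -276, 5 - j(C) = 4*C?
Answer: 249935/47 ≈ 5317.8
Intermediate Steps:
j(C) = 5 - 4*C
N = -282 (N = -6 - 276 = -282)
x(w) = -282/w
42846/x(j(10)) = 42846/((-282/(5 - 4*10))) = 42846/((-282/(5 - 40))) = 42846/((-282/(-35))) = 42846/((-282*(-1/35))) = 42846/(282/35) = 42846*(35/282) = 249935/47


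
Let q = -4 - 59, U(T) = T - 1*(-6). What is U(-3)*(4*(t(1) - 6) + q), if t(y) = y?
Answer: -249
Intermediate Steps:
U(T) = 6 + T (U(T) = T + 6 = 6 + T)
q = -63
U(-3)*(4*(t(1) - 6) + q) = (6 - 3)*(4*(1 - 6) - 63) = 3*(4*(-5) - 63) = 3*(-20 - 63) = 3*(-83) = -249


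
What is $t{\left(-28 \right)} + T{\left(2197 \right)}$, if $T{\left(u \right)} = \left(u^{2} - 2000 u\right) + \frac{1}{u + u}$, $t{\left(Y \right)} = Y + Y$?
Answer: $\frac{1901516683}{4394} \approx 4.3275 \cdot 10^{5}$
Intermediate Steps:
$t{\left(Y \right)} = 2 Y$
$T{\left(u \right)} = u^{2} + \frac{1}{2 u} - 2000 u$ ($T{\left(u \right)} = \left(u^{2} - 2000 u\right) + \frac{1}{2 u} = u^{2} + \frac{1}{2 u} - 2000 u$)
$t{\left(-28 \right)} + T{\left(2197 \right)} = 2 \left(-28\right) + \left(2197^{2} + \frac{1}{2 \cdot 2197} - 4394000\right) = -56 + \left(4826809 + \frac{1}{2} \cdot \frac{1}{2197} - 4394000\right) = -56 + \left(4826809 + \frac{1}{4394} - 4394000\right) = -56 + \frac{1901762747}{4394} = \frac{1901516683}{4394}$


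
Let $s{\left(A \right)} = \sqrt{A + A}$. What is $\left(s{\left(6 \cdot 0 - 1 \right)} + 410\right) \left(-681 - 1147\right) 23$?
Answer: $-17238040 - 42044 i \sqrt{2} \approx -1.7238 \cdot 10^{7} - 59459.0 i$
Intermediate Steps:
$s{\left(A \right)} = \sqrt{2} \sqrt{A}$ ($s{\left(A \right)} = \sqrt{2 A} = \sqrt{2} \sqrt{A}$)
$\left(s{\left(6 \cdot 0 - 1 \right)} + 410\right) \left(-681 - 1147\right) 23 = \left(\sqrt{2} \sqrt{6 \cdot 0 - 1} + 410\right) \left(-681 - 1147\right) 23 = \left(\sqrt{2} \sqrt{0 - 1} + 410\right) \left(-1828\right) 23 = \left(\sqrt{2} \sqrt{-1} + 410\right) \left(-1828\right) 23 = \left(\sqrt{2} i + 410\right) \left(-1828\right) 23 = \left(i \sqrt{2} + 410\right) \left(-1828\right) 23 = \left(410 + i \sqrt{2}\right) \left(-1828\right) 23 = \left(-749480 - 1828 i \sqrt{2}\right) 23 = -17238040 - 42044 i \sqrt{2}$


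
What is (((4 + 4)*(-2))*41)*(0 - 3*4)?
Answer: 7872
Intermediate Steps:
(((4 + 4)*(-2))*41)*(0 - 3*4) = ((8*(-2))*41)*(0 - 12) = -16*41*(-12) = -656*(-12) = 7872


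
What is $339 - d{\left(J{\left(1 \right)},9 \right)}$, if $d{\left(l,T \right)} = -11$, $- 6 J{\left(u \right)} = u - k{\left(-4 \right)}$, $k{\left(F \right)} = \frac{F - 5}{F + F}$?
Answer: $350$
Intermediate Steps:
$k{\left(F \right)} = \frac{-5 + F}{2 F}$
$J{\left(u \right)} = \frac{3}{16} - \frac{u}{6}$ ($J{\left(u \right)} = - \frac{u - \frac{-5 - 4}{2 \left(-4\right)}}{6} = - \frac{u - \frac{1}{2} \left(- \frac{1}{4}\right) \left(-9\right)}{6} = - \frac{u - \frac{9}{8}}{6} = - \frac{- \frac{9}{8} + u}{6} = \frac{3}{16} - \frac{u}{6}$)
$339 - d{\left(J{\left(1 \right)},9 \right)} = 339 - -11 = 339 + 11 = 350$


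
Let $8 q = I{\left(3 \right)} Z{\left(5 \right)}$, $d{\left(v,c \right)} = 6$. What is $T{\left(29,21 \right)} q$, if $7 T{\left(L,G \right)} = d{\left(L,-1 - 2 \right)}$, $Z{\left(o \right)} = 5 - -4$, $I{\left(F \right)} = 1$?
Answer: $\frac{27}{28} \approx 0.96429$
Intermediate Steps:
$Z{\left(o \right)} = 9$ ($Z{\left(o \right)} = 5 + 4 = 9$)
$T{\left(L,G \right)} = \frac{6}{7}$ ($T{\left(L,G \right)} = \frac{1}{7} \cdot 6 = \frac{6}{7}$)
$q = \frac{9}{8}$ ($q = \frac{1 \cdot 9}{8} = \frac{1}{8} \cdot 9 = \frac{9}{8} \approx 1.125$)
$T{\left(29,21 \right)} q = \frac{6}{7} \cdot \frac{9}{8} = \frac{27}{28}$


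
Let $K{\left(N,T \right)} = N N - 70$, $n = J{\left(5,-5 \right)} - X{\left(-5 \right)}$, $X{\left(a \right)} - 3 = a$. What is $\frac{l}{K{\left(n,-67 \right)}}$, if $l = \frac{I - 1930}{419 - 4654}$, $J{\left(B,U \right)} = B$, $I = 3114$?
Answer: $\frac{1184}{88935} \approx 0.013313$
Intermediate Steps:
$X{\left(a \right)} = 3 + a$
$l = - \frac{1184}{4235}$ ($l = \frac{3114 - 1930}{419 - 4654} = \frac{1184}{-4235} = 1184 \left(- \frac{1}{4235}\right) = - \frac{1184}{4235} \approx -0.27957$)
$n = 7$ ($n = 5 - \left(3 - 5\right) = 5 - -2 = 5 + 2 = 7$)
$K{\left(N,T \right)} = -70 + N^{2}$ ($K{\left(N,T \right)} = N^{2} - 70 = -70 + N^{2}$)
$\frac{l}{K{\left(n,-67 \right)}} = - \frac{1184}{4235 \left(-70 + 7^{2}\right)} = - \frac{1184}{4235 \left(-70 + 49\right)} = - \frac{1184}{4235 \left(-21\right)} = \left(- \frac{1184}{4235}\right) \left(- \frac{1}{21}\right) = \frac{1184}{88935}$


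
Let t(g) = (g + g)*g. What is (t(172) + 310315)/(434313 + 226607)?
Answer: 369483/660920 ≈ 0.55904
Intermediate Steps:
t(g) = 2*g² (t(g) = (2*g)*g = 2*g²)
(t(172) + 310315)/(434313 + 226607) = (2*172² + 310315)/(434313 + 226607) = (2*29584 + 310315)/660920 = (59168 + 310315)*(1/660920) = 369483*(1/660920) = 369483/660920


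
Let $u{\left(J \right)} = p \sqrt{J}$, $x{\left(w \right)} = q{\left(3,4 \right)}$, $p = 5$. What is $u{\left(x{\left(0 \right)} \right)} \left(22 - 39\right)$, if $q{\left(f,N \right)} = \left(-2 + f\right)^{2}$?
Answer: $-85$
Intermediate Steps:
$x{\left(w \right)} = 1$ ($x{\left(w \right)} = \left(-2 + 3\right)^{2} = 1^{2} = 1$)
$u{\left(J \right)} = 5 \sqrt{J}$
$u{\left(x{\left(0 \right)} \right)} \left(22 - 39\right) = 5 \sqrt{1} \left(22 - 39\right) = 5 \cdot 1 \left(-17\right) = 5 \left(-17\right) = -85$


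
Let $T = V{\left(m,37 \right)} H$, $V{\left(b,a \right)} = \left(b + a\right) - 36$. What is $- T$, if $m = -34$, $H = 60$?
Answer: $1980$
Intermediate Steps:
$V{\left(b,a \right)} = -36 + a + b$ ($V{\left(b,a \right)} = \left(a + b\right) - 36 = -36 + a + b$)
$T = -1980$ ($T = \left(-36 + 37 - 34\right) 60 = \left(-33\right) 60 = -1980$)
$- T = \left(-1\right) \left(-1980\right) = 1980$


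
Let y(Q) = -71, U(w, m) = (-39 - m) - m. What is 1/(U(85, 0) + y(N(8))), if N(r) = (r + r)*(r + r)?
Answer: -1/110 ≈ -0.0090909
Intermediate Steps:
U(w, m) = -39 - 2*m
N(r) = 4*r**2 (N(r) = (2*r)*(2*r) = 4*r**2)
1/(U(85, 0) + y(N(8))) = 1/((-39 - 2*0) - 71) = 1/((-39 + 0) - 71) = 1/(-39 - 71) = 1/(-110) = -1/110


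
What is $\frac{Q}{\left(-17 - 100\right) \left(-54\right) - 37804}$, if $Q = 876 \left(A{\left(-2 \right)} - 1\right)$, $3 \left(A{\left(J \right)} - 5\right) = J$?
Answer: $- \frac{1460}{15743} \approx -0.09274$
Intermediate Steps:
$A{\left(J \right)} = 5 + \frac{J}{3}$
$Q = 2920$ ($Q = 876 \left(\left(5 + \frac{1}{3} \left(-2\right)\right) - 1\right) = 876 \left(\left(5 - \frac{2}{3}\right) - 1\right) = 876 \left(\frac{13}{3} - 1\right) = 876 \cdot \frac{10}{3} = 2920$)
$\frac{Q}{\left(-17 - 100\right) \left(-54\right) - 37804} = \frac{2920}{\left(-17 - 100\right) \left(-54\right) - 37804} = \frac{2920}{\left(-117\right) \left(-54\right) - 37804} = \frac{2920}{6318 - 37804} = \frac{2920}{-31486} = 2920 \left(- \frac{1}{31486}\right) = - \frac{1460}{15743}$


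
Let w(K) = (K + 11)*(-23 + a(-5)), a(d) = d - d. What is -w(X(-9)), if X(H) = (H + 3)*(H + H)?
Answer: 2737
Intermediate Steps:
X(H) = 2*H*(3 + H) (X(H) = (3 + H)*(2*H) = 2*H*(3 + H))
a(d) = 0
w(K) = -253 - 23*K (w(K) = (K + 11)*(-23 + 0) = (11 + K)*(-23) = -253 - 23*K)
-w(X(-9)) = -(-253 - 46*(-9)*(3 - 9)) = -(-253 - 46*(-9)*(-6)) = -(-253 - 23*108) = -(-253 - 2484) = -1*(-2737) = 2737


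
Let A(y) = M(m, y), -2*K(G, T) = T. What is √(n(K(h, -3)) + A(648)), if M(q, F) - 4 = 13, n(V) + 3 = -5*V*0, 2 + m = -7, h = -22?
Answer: √14 ≈ 3.7417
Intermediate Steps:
K(G, T) = -T/2
m = -9 (m = -2 - 7 = -9)
n(V) = -3 (n(V) = -3 - 5*V*0 = -3 + 0 = -3)
M(q, F) = 17 (M(q, F) = 4 + 13 = 17)
A(y) = 17
√(n(K(h, -3)) + A(648)) = √(-3 + 17) = √14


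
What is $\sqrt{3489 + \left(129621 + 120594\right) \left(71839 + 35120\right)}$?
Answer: $\sqrt{26762749674} \approx 1.6359 \cdot 10^{5}$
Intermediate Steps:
$\sqrt{3489 + \left(129621 + 120594\right) \left(71839 + 35120\right)} = \sqrt{3489 + 250215 \cdot 106959} = \sqrt{3489 + 26762746185} = \sqrt{26762749674}$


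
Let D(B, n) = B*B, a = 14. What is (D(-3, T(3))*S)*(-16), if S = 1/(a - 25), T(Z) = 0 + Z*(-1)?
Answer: 144/11 ≈ 13.091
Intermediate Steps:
T(Z) = -Z (T(Z) = 0 - Z = -Z)
D(B, n) = B²
S = -1/11 (S = 1/(14 - 25) = 1/(-11) = -1/11 ≈ -0.090909)
(D(-3, T(3))*S)*(-16) = ((-3)²*(-1/11))*(-16) = (9*(-1/11))*(-16) = -9/11*(-16) = 144/11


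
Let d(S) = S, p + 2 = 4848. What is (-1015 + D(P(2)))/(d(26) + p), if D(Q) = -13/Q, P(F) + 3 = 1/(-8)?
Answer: -25271/121800 ≈ -0.20748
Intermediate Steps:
p = 4846 (p = -2 + 4848 = 4846)
P(F) = -25/8 (P(F) = -3 + 1/(-8) = -3 - ⅛ = -25/8)
(-1015 + D(P(2)))/(d(26) + p) = (-1015 - 13/(-25/8))/(26 + 4846) = (-1015 - 13*(-8/25))/4872 = (-1015 + 104/25)*(1/4872) = -25271/25*1/4872 = -25271/121800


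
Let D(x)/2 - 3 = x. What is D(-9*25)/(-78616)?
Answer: 111/19654 ≈ 0.0056477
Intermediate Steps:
D(x) = 6 + 2*x
D(-9*25)/(-78616) = (6 + 2*(-9*25))/(-78616) = (6 + 2*(-225))*(-1/78616) = (6 - 450)*(-1/78616) = -444*(-1/78616) = 111/19654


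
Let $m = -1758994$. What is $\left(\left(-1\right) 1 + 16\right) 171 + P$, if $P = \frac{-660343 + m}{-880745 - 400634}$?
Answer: $\frac{3289156472}{1281379} \approx 2566.9$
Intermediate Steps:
$P = \frac{2419337}{1281379}$ ($P = \frac{-660343 - 1758994}{-880745 - 400634} = - \frac{2419337}{-1281379} = \left(-2419337\right) \left(- \frac{1}{1281379}\right) = \frac{2419337}{1281379} \approx 1.8881$)
$\left(\left(-1\right) 1 + 16\right) 171 + P = \left(\left(-1\right) 1 + 16\right) 171 + \frac{2419337}{1281379} = \left(-1 + 16\right) 171 + \frac{2419337}{1281379} = 15 \cdot 171 + \frac{2419337}{1281379} = 2565 + \frac{2419337}{1281379} = \frac{3289156472}{1281379}$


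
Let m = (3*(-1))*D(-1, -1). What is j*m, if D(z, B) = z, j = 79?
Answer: 237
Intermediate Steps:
m = 3 (m = (3*(-1))*(-1) = -3*(-1) = 3)
j*m = 79*3 = 237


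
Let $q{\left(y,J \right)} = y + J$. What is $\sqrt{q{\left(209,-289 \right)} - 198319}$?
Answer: $i \sqrt{198399} \approx 445.42 i$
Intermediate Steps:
$q{\left(y,J \right)} = J + y$
$\sqrt{q{\left(209,-289 \right)} - 198319} = \sqrt{\left(-289 + 209\right) - 198319} = \sqrt{-80 - 198319} = \sqrt{-198399} = i \sqrt{198399}$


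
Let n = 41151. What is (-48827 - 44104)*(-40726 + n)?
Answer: -39495675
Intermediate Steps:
(-48827 - 44104)*(-40726 + n) = (-48827 - 44104)*(-40726 + 41151) = -92931*425 = -39495675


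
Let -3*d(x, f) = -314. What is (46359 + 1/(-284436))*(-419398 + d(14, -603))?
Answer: -4146654415427810/213327 ≈ -1.9438e+10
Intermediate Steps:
d(x, f) = 314/3 (d(x, f) = -⅓*(-314) = 314/3)
(46359 + 1/(-284436))*(-419398 + d(14, -603)) = (46359 + 1/(-284436))*(-419398 + 314/3) = (46359 - 1/284436)*(-1257880/3) = (13186168523/284436)*(-1257880/3) = -4146654415427810/213327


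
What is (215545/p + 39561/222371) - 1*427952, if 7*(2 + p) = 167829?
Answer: -3193924733500180/7463437873 ≈ -4.2794e+5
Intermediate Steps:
p = 167815/7 (p = -2 + (⅐)*167829 = -2 + 167829/7 = 167815/7 ≈ 23974.)
(215545/p + 39561/222371) - 1*427952 = (215545/(167815/7) + 39561/222371) - 1*427952 = (215545*(7/167815) + 39561*(1/222371)) - 427952 = (301763/33563 + 39561/222371) - 427952 = 68431125916/7463437873 - 427952 = -3193924733500180/7463437873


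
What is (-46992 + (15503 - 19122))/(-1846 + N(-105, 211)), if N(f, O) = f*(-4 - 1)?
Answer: 50611/1321 ≈ 38.313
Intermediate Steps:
N(f, O) = -5*f (N(f, O) = f*(-5) = -5*f)
(-46992 + (15503 - 19122))/(-1846 + N(-105, 211)) = (-46992 + (15503 - 19122))/(-1846 - 5*(-105)) = (-46992 - 3619)/(-1846 + 525) = -50611/(-1321) = -50611*(-1/1321) = 50611/1321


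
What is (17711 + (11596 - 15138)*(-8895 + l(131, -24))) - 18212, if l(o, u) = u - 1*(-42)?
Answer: 31441833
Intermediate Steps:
l(o, u) = 42 + u (l(o, u) = u + 42 = 42 + u)
(17711 + (11596 - 15138)*(-8895 + l(131, -24))) - 18212 = (17711 + (11596 - 15138)*(-8895 + (42 - 24))) - 18212 = (17711 - 3542*(-8895 + 18)) - 18212 = (17711 - 3542*(-8877)) - 18212 = (17711 + 31442334) - 18212 = 31460045 - 18212 = 31441833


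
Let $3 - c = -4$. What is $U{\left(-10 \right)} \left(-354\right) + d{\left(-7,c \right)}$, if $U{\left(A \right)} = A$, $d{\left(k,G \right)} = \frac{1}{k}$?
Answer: $\frac{24779}{7} \approx 3539.9$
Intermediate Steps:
$c = 7$ ($c = 3 - -4 = 3 + 4 = 7$)
$U{\left(-10 \right)} \left(-354\right) + d{\left(-7,c \right)} = \left(-10\right) \left(-354\right) + \frac{1}{-7} = 3540 - \frac{1}{7} = \frac{24779}{7}$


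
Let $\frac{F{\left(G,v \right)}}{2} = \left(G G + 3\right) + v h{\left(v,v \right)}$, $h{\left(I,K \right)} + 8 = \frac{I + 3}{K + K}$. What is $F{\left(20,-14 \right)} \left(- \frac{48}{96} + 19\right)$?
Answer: $\frac{37703}{2} \approx 18852.0$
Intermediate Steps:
$h{\left(I,K \right)} = -8 + \frac{3 + I}{2 K}$ ($h{\left(I,K \right)} = -8 + \frac{I + 3}{K + K} = -8 + \frac{3 + I}{2 K}$)
$F{\left(G,v \right)} = 9 - 15 v + 2 G^{2}$ ($F{\left(G,v \right)} = 2 \left(\left(G G + 3\right) + v \frac{3 + v - 16 v}{2 v}\right) = 2 \left(\left(G^{2} + 3\right) + v \frac{3 - 15 v}{2 v}\right) = 2 \left(\left(3 + G^{2}\right) - \left(- \frac{3}{2} + \frac{15 v}{2}\right)\right) = 2 \left(\frac{9}{2} + G^{2} - \frac{15 v}{2}\right) = 9 - 15 v + 2 G^{2}$)
$F{\left(20,-14 \right)} \left(- \frac{48}{96} + 19\right) = \left(9 - -210 + 2 \cdot 20^{2}\right) \left(- \frac{48}{96} + 19\right) = \left(9 + 210 + 2 \cdot 400\right) \left(\left(-48\right) \frac{1}{96} + 19\right) = \left(9 + 210 + 800\right) \left(- \frac{1}{2} + 19\right) = 1019 \cdot \frac{37}{2} = \frac{37703}{2}$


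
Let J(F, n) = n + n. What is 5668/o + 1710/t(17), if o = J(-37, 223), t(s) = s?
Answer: 429508/3791 ≈ 113.30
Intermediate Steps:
J(F, n) = 2*n
o = 446 (o = 2*223 = 446)
5668/o + 1710/t(17) = 5668/446 + 1710/17 = 5668*(1/446) + 1710*(1/17) = 2834/223 + 1710/17 = 429508/3791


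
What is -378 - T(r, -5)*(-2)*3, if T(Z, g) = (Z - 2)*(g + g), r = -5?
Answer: 42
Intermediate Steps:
T(Z, g) = 2*g*(-2 + Z) (T(Z, g) = (-2 + Z)*(2*g) = 2*g*(-2 + Z))
-378 - T(r, -5)*(-2)*3 = -378 - (2*(-5)*(-2 - 5))*(-2)*3 = -378 - (2*(-5)*(-7))*(-2)*3 = -378 - 70*(-2)*3 = -378 - (-140)*3 = -378 - 1*(-420) = -378 + 420 = 42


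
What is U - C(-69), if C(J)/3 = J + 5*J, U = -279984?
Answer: -278742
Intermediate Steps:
C(J) = 18*J (C(J) = 3*(J + 5*J) = 3*(6*J) = 18*J)
U - C(-69) = -279984 - 18*(-69) = -279984 - 1*(-1242) = -279984 + 1242 = -278742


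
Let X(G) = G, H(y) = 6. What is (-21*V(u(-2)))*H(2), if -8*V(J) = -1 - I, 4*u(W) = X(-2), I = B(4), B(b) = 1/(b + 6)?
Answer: -693/40 ≈ -17.325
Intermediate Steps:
B(b) = 1/(6 + b)
I = ⅒ (I = 1/(6 + 4) = 1/10 = ⅒ ≈ 0.10000)
u(W) = -½ (u(W) = (¼)*(-2) = -½)
V(J) = 11/80 (V(J) = -(-1 - 1*⅒)/8 = -(-1 - ⅒)/8 = -⅛*(-11/10) = 11/80)
(-21*V(u(-2)))*H(2) = -21*11/80*6 = -231/80*6 = -693/40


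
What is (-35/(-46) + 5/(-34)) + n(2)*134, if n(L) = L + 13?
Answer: 786150/391 ≈ 2010.6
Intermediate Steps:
n(L) = 13 + L
(-35/(-46) + 5/(-34)) + n(2)*134 = (-35/(-46) + 5/(-34)) + (13 + 2)*134 = (-35*(-1/46) + 5*(-1/34)) + 15*134 = (35/46 - 5/34) + 2010 = 240/391 + 2010 = 786150/391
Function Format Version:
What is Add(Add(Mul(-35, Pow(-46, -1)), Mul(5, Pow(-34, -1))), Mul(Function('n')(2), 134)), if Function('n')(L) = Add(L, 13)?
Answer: Rational(786150, 391) ≈ 2010.6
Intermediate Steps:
Function('n')(L) = Add(13, L)
Add(Add(Mul(-35, Pow(-46, -1)), Mul(5, Pow(-34, -1))), Mul(Function('n')(2), 134)) = Add(Add(Mul(-35, Pow(-46, -1)), Mul(5, Pow(-34, -1))), Mul(Add(13, 2), 134)) = Add(Add(Mul(-35, Rational(-1, 46)), Mul(5, Rational(-1, 34))), Mul(15, 134)) = Add(Add(Rational(35, 46), Rational(-5, 34)), 2010) = Add(Rational(240, 391), 2010) = Rational(786150, 391)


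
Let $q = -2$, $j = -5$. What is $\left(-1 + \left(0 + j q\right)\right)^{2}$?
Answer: $81$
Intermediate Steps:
$\left(-1 + \left(0 + j q\right)\right)^{2} = \left(-1 + \left(0 - -10\right)\right)^{2} = \left(-1 + \left(0 + 10\right)\right)^{2} = \left(-1 + 10\right)^{2} = 9^{2} = 81$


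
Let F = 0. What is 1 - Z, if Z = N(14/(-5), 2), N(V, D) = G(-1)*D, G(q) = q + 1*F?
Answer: 3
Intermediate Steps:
G(q) = q (G(q) = q + 1*0 = q + 0 = q)
N(V, D) = -D
Z = -2 (Z = -1*2 = -2)
1 - Z = 1 - 1*(-2) = 1 + 2 = 3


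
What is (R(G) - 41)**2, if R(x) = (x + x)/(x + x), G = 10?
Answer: 1600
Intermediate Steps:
R(x) = 1 (R(x) = (2*x)/((2*x)) = (2*x)*(1/(2*x)) = 1)
(R(G) - 41)**2 = (1 - 41)**2 = (-40)**2 = 1600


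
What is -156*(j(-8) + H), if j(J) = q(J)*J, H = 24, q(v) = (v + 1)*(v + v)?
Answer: 136032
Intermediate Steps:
q(v) = 2*v*(1 + v) (q(v) = (1 + v)*(2*v) = 2*v*(1 + v))
j(J) = 2*J**2*(1 + J) (j(J) = (2*J*(1 + J))*J = 2*J**2*(1 + J))
-156*(j(-8) + H) = -156*(2*(-8)**2*(1 - 8) + 24) = -156*(2*64*(-7) + 24) = -156*(-896 + 24) = -156*(-872) = 136032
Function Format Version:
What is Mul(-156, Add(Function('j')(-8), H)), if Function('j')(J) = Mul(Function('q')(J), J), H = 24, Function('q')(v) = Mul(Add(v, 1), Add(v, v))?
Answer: 136032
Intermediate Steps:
Function('q')(v) = Mul(2, v, Add(1, v)) (Function('q')(v) = Mul(Add(1, v), Mul(2, v)) = Mul(2, v, Add(1, v)))
Function('j')(J) = Mul(2, Pow(J, 2), Add(1, J)) (Function('j')(J) = Mul(Mul(2, J, Add(1, J)), J) = Mul(2, Pow(J, 2), Add(1, J)))
Mul(-156, Add(Function('j')(-8), H)) = Mul(-156, Add(Mul(2, Pow(-8, 2), Add(1, -8)), 24)) = Mul(-156, Add(Mul(2, 64, -7), 24)) = Mul(-156, Add(-896, 24)) = Mul(-156, -872) = 136032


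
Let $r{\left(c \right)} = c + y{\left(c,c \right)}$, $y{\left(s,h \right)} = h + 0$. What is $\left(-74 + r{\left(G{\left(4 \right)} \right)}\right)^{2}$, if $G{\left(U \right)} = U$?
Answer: $4356$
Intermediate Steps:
$y{\left(s,h \right)} = h$
$r{\left(c \right)} = 2 c$ ($r{\left(c \right)} = c + c = 2 c$)
$\left(-74 + r{\left(G{\left(4 \right)} \right)}\right)^{2} = \left(-74 + 2 \cdot 4\right)^{2} = \left(-74 + 8\right)^{2} = \left(-66\right)^{2} = 4356$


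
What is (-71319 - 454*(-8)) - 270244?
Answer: -337931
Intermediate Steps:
(-71319 - 454*(-8)) - 270244 = (-71319 + 3632) - 270244 = -67687 - 270244 = -337931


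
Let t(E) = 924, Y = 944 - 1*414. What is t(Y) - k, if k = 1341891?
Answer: -1340967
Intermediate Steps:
Y = 530 (Y = 944 - 414 = 530)
t(Y) - k = 924 - 1*1341891 = 924 - 1341891 = -1340967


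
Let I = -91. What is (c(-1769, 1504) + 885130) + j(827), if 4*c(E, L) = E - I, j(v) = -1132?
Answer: 1767157/2 ≈ 8.8358e+5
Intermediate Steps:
c(E, L) = 91/4 + E/4 (c(E, L) = (E - 1*(-91))/4 = (E + 91)/4 = (91 + E)/4 = 91/4 + E/4)
(c(-1769, 1504) + 885130) + j(827) = ((91/4 + (¼)*(-1769)) + 885130) - 1132 = ((91/4 - 1769/4) + 885130) - 1132 = (-839/2 + 885130) - 1132 = 1769421/2 - 1132 = 1767157/2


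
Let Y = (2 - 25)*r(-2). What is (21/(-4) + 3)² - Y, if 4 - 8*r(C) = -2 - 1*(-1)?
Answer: 311/16 ≈ 19.438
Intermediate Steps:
r(C) = 5/8 (r(C) = ½ - (-2 - 1*(-1))/8 = ½ - (-2 + 1)/8 = ½ - ⅛*(-1) = ½ + ⅛ = 5/8)
Y = -115/8 (Y = (2 - 25)*(5/8) = -23*5/8 = -115/8 ≈ -14.375)
(21/(-4) + 3)² - Y = (21/(-4) + 3)² - 1*(-115/8) = (21*(-¼) + 3)² + 115/8 = (-21/4 + 3)² + 115/8 = (-9/4)² + 115/8 = 81/16 + 115/8 = 311/16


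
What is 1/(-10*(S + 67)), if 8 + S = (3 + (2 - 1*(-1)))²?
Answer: -1/950 ≈ -0.0010526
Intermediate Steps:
S = 28 (S = -8 + (3 + (2 - 1*(-1)))² = -8 + (3 + (2 + 1))² = -8 + (3 + 3)² = -8 + 6² = -8 + 36 = 28)
1/(-10*(S + 67)) = 1/(-10*(28 + 67)) = 1/(-10*95) = 1/(-950) = -1/950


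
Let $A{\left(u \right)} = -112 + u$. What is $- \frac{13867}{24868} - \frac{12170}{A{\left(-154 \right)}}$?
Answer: $\frac{149477469}{3307444} \approx 45.194$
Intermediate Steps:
$- \frac{13867}{24868} - \frac{12170}{A{\left(-154 \right)}} = - \frac{13867}{24868} - \frac{12170}{-112 - 154} = \left(-13867\right) \frac{1}{24868} - \frac{12170}{-266} = - \frac{13867}{24868} - - \frac{6085}{133} = - \frac{13867}{24868} + \frac{6085}{133} = \frac{149477469}{3307444}$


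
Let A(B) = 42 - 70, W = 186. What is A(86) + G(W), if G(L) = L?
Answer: 158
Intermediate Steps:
A(B) = -28
A(86) + G(W) = -28 + 186 = 158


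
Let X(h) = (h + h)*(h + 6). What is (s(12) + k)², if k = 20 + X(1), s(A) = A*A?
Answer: 31684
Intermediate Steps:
s(A) = A²
X(h) = 2*h*(6 + h) (X(h) = (2*h)*(6 + h) = 2*h*(6 + h))
k = 34 (k = 20 + 2*1*(6 + 1) = 20 + 2*1*7 = 20 + 14 = 34)
(s(12) + k)² = (12² + 34)² = (144 + 34)² = 178² = 31684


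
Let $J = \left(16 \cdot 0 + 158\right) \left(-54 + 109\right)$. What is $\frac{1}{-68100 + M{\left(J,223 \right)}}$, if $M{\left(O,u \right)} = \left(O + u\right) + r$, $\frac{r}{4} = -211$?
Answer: $- \frac{1}{60031} \approx -1.6658 \cdot 10^{-5}$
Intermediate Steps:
$r = -844$ ($r = 4 \left(-211\right) = -844$)
$J = 8690$ ($J = \left(0 + 158\right) 55 = 158 \cdot 55 = 8690$)
$M{\left(O,u \right)} = -844 + O + u$ ($M{\left(O,u \right)} = \left(O + u\right) - 844 = -844 + O + u$)
$\frac{1}{-68100 + M{\left(J,223 \right)}} = \frac{1}{-68100 + \left(-844 + 8690 + 223\right)} = \frac{1}{-68100 + 8069} = \frac{1}{-60031} = - \frac{1}{60031}$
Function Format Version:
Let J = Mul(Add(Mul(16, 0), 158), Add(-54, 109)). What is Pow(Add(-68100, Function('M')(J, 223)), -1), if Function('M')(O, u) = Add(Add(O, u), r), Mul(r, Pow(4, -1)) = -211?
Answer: Rational(-1, 60031) ≈ -1.6658e-5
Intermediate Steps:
r = -844 (r = Mul(4, -211) = -844)
J = 8690 (J = Mul(Add(0, 158), 55) = Mul(158, 55) = 8690)
Function('M')(O, u) = Add(-844, O, u) (Function('M')(O, u) = Add(Add(O, u), -844) = Add(-844, O, u))
Pow(Add(-68100, Function('M')(J, 223)), -1) = Pow(Add(-68100, Add(-844, 8690, 223)), -1) = Pow(Add(-68100, 8069), -1) = Pow(-60031, -1) = Rational(-1, 60031)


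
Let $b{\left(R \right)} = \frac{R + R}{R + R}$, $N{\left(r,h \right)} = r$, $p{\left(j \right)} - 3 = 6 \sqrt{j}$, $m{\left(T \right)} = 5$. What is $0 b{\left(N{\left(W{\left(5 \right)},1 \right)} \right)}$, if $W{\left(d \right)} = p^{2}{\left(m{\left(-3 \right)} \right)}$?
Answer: $0$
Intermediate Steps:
$p{\left(j \right)} = 3 + 6 \sqrt{j}$
$W{\left(d \right)} = \left(3 + 6 \sqrt{5}\right)^{2}$
$b{\left(R \right)} = 1$ ($b{\left(R \right)} = \frac{2 R}{2 R} = 2 R \frac{1}{2 R} = 1$)
$0 b{\left(N{\left(W{\left(5 \right)},1 \right)} \right)} = 0 \cdot 1 = 0$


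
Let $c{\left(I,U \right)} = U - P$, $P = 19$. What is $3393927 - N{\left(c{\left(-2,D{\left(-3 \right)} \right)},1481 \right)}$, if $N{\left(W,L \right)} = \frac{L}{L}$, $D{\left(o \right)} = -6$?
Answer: $3393926$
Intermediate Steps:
$c{\left(I,U \right)} = -19 + U$ ($c{\left(I,U \right)} = U - 19 = -19 + U$)
$N{\left(W,L \right)} = 1$
$3393927 - N{\left(c{\left(-2,D{\left(-3 \right)} \right)},1481 \right)} = 3393927 - 1 = 3393926$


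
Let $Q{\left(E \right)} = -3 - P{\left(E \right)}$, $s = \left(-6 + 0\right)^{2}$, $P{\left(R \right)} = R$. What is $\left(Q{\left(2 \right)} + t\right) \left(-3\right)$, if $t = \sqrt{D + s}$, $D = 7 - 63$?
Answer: $15 - 6 i \sqrt{5} \approx 15.0 - 13.416 i$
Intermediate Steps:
$D = -56$ ($D = 7 - 63 = -56$)
$s = 36$ ($s = \left(-6\right)^{2} = 36$)
$Q{\left(E \right)} = -3 - E$
$t = 2 i \sqrt{5}$ ($t = \sqrt{-56 + 36} = \sqrt{-20} = 2 i \sqrt{5} \approx 4.4721 i$)
$\left(Q{\left(2 \right)} + t\right) \left(-3\right) = \left(\left(-3 - 2\right) + 2 i \sqrt{5}\right) \left(-3\right) = \left(-5 + 2 i \sqrt{5}\right) \left(-3\right) = 15 - 6 i \sqrt{5}$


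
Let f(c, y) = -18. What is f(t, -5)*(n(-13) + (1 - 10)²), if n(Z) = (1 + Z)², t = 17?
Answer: -4050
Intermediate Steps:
f(t, -5)*(n(-13) + (1 - 10)²) = -18*((1 - 13)² + (1 - 10)²) = -18*((-12)² + (-9)²) = -18*(144 + 81) = -18*225 = -4050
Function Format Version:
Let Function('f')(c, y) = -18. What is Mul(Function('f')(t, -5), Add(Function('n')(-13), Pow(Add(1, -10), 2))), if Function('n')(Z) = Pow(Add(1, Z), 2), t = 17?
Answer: -4050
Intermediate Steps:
Mul(Function('f')(t, -5), Add(Function('n')(-13), Pow(Add(1, -10), 2))) = Mul(-18, Add(Pow(Add(1, -13), 2), Pow(Add(1, -10), 2))) = Mul(-18, Add(Pow(-12, 2), Pow(-9, 2))) = Mul(-18, Add(144, 81)) = Mul(-18, 225) = -4050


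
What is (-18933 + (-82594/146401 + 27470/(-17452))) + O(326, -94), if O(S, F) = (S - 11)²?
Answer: 102569907123813/1277495126 ≈ 80290.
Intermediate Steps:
O(S, F) = (-11 + S)²
(-18933 + (-82594/146401 + 27470/(-17452))) + O(326, -94) = (-18933 + (-82594/146401 + 27470/(-17452))) + (-11 + 326)² = (-18933 + (-82594*1/146401 + 27470*(-1/17452))) + 315² = (-18933 + (-82594/146401 - 13735/8726)) + 99225 = (-18933 - 2731532979/1277495126) + 99225 = -24189546753537/1277495126 + 99225 = 102569907123813/1277495126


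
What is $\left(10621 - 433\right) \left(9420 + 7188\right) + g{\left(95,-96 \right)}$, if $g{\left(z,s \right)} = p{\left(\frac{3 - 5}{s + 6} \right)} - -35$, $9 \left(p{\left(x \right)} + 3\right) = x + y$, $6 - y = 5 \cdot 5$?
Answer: $\frac{68526945226}{405} \approx 1.692 \cdot 10^{8}$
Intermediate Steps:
$y = -19$ ($y = 6 - 5 \cdot 5 = 6 - 25 = -19$)
$p{\left(x \right)} = - \frac{46}{9} + \frac{x}{9}$ ($p{\left(x \right)} = -3 + \frac{x - 19}{9} = -3 + \frac{-19 + x}{9} = -3 + \left(- \frac{19}{9} + \frac{x}{9}\right) = - \frac{46}{9} + \frac{x}{9}$)
$g{\left(z,s \right)} = \frac{269}{9} - \frac{2}{9 \left(6 + s\right)}$ ($g{\left(z,s \right)} = \left(- \frac{46}{9} + \frac{\left(3 - 5\right) \frac{1}{s + 6}}{9}\right) - -35 = \left(- \frac{46}{9} + \frac{\left(-2\right) \frac{1}{6 + s}}{9}\right) + 35 = \left(- \frac{46}{9} - \frac{2}{9 \left(6 + s\right)}\right) + 35 = \frac{269}{9} - \frac{2}{9 \left(6 + s\right)}$)
$\left(10621 - 433\right) \left(9420 + 7188\right) + g{\left(95,-96 \right)} = \left(10621 - 433\right) \left(9420 + 7188\right) + \frac{1612 + 269 \left(-96\right)}{9 \left(6 - 96\right)} = 10188 \cdot 16608 + \frac{1612 - 25824}{9 \left(-90\right)} = 169202304 + \frac{1}{9} \left(- \frac{1}{90}\right) \left(-24212\right) = 169202304 + \frac{12106}{405} = \frac{68526945226}{405}$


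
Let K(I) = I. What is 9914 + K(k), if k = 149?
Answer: 10063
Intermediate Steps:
9914 + K(k) = 9914 + 149 = 10063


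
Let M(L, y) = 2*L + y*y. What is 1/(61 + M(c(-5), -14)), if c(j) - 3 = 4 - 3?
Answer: 1/265 ≈ 0.0037736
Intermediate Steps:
c(j) = 4 (c(j) = 3 + (4 - 3) = 3 + 1 = 4)
M(L, y) = y² + 2*L (M(L, y) = 2*L + y² = y² + 2*L)
1/(61 + M(c(-5), -14)) = 1/(61 + ((-14)² + 2*4)) = 1/(61 + (196 + 8)) = 1/(61 + 204) = 1/265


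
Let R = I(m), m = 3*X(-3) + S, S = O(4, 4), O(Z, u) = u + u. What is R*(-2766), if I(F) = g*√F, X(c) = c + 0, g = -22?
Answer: 60852*I ≈ 60852.0*I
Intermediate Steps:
O(Z, u) = 2*u
S = 8 (S = 2*4 = 8)
X(c) = c
m = -1 (m = 3*(-3) + 8 = -9 + 8 = -1)
I(F) = -22*√F
R = -22*I ≈ -22.0*I
R*(-2766) = -22*I*(-2766) = 60852*I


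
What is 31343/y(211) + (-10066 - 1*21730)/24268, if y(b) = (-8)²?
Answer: 189649245/388288 ≈ 488.42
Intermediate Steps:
y(b) = 64
31343/y(211) + (-10066 - 1*21730)/24268 = 31343/64 + (-10066 - 1*21730)/24268 = 31343*(1/64) + (-10066 - 21730)*(1/24268) = 31343/64 - 31796*1/24268 = 31343/64 - 7949/6067 = 189649245/388288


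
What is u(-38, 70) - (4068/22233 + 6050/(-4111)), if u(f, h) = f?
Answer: -1118469564/30466621 ≈ -36.711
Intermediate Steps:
u(-38, 70) - (4068/22233 + 6050/(-4111)) = -38 - (4068/22233 + 6050/(-4111)) = -38 - (4068*(1/22233) + 6050*(-1/4111)) = -38 - (1356/7411 - 6050/4111) = -38 - 1*(-39262034/30466621) = -38 + 39262034/30466621 = -1118469564/30466621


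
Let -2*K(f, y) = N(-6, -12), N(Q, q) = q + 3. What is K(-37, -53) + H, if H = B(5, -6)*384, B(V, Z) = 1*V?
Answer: 3849/2 ≈ 1924.5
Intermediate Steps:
B(V, Z) = V
N(Q, q) = 3 + q
K(f, y) = 9/2 (K(f, y) = -(3 - 12)/2 = -½*(-9) = 9/2)
H = 1920 (H = 5*384 = 1920)
K(-37, -53) + H = 9/2 + 1920 = 3849/2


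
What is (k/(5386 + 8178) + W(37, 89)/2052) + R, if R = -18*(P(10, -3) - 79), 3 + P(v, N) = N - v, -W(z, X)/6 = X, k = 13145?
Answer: 3967893437/2319444 ≈ 1710.7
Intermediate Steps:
W(z, X) = -6*X
P(v, N) = -3 + N - v (P(v, N) = -3 + (N - v) = -3 + N - v)
R = 1710 (R = -18*((-3 - 3 - 1*10) - 79) = -18*((-3 - 3 - 10) - 79) = -18*(-16 - 79) = -18*(-95) = 1710)
(k/(5386 + 8178) + W(37, 89)/2052) + R = (13145/(5386 + 8178) - 6*89/2052) + 1710 = (13145/13564 - 534*1/2052) + 1710 = (13145*(1/13564) - 89/342) + 1710 = (13145/13564 - 89/342) + 1710 = 1644197/2319444 + 1710 = 3967893437/2319444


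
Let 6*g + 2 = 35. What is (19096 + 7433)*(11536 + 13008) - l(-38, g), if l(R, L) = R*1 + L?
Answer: 1302255617/2 ≈ 6.5113e+8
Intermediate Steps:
g = 11/2 (g = -⅓ + (⅙)*35 = -⅓ + 35/6 = 11/2 ≈ 5.5000)
l(R, L) = L + R (l(R, L) = R + L = L + R)
(19096 + 7433)*(11536 + 13008) - l(-38, g) = (19096 + 7433)*(11536 + 13008) - (11/2 - 38) = 26529*24544 - 1*(-65/2) = 651127776 + 65/2 = 1302255617/2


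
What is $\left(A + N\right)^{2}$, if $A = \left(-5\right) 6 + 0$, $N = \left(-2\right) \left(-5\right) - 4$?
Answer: $576$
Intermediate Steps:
$N = 6$ ($N = 10 - 4 = 6$)
$A = -30$ ($A = -30 + 0 = -30$)
$\left(A + N\right)^{2} = \left(-30 + 6\right)^{2} = \left(-24\right)^{2} = 576$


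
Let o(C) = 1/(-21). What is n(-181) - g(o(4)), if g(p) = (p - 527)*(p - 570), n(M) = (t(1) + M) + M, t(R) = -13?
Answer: -132660403/441 ≈ -3.0082e+5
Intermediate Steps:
o(C) = -1/21
n(M) = -13 + 2*M (n(M) = (-13 + M) + M = -13 + 2*M)
g(p) = (-570 + p)*(-527 + p) (g(p) = (-527 + p)*(-570 + p) = (-570 + p)*(-527 + p))
n(-181) - g(o(4)) = (-13 + 2*(-181)) - (300390 + (-1/21)² - 1097*(-1/21)) = (-13 - 362) - (300390 + 1/441 + 1097/21) = -375 - 1*132495028/441 = -375 - 132495028/441 = -132660403/441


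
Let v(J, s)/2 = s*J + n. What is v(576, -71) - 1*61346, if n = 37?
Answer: -143064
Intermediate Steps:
v(J, s) = 74 + 2*J*s (v(J, s) = 2*(s*J + 37) = 2*(J*s + 37) = 2*(37 + J*s) = 74 + 2*J*s)
v(576, -71) - 1*61346 = (74 + 2*576*(-71)) - 1*61346 = (74 - 81792) - 61346 = -81718 - 61346 = -143064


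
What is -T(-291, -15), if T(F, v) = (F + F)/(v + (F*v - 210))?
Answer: 97/690 ≈ 0.14058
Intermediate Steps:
T(F, v) = 2*F/(-210 + v + F*v) (T(F, v) = (2*F)/(v + (-210 + F*v)) = (2*F)/(-210 + v + F*v) = 2*F/(-210 + v + F*v))
-T(-291, -15) = -2*(-291)/(-210 - 15 - 291*(-15)) = -2*(-291)/(-210 - 15 + 4365) = -2*(-291)/4140 = -1*(-97/690) = 97/690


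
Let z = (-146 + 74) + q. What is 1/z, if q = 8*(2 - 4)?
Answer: -1/88 ≈ -0.011364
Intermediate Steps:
q = -16 (q = 8*(-2) = -16)
z = -88 (z = (-146 + 74) - 16 = -72 - 16 = -88)
1/z = 1/(-88) = -1/88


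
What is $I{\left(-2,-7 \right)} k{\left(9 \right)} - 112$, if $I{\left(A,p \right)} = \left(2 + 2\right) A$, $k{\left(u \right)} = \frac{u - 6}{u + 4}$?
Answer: $- \frac{1480}{13} \approx -113.85$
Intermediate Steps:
$k{\left(u \right)} = \frac{-6 + u}{4 + u}$
$I{\left(A,p \right)} = 4 A$
$I{\left(-2,-7 \right)} k{\left(9 \right)} - 112 = 4 \left(-2\right) \frac{-6 + 9}{4 + 9} - 112 = - 8 \cdot \frac{1}{13} \cdot 3 - 112 = \left(-8\right) \frac{3}{13} - 112 = - \frac{24}{13} - 112 = - \frac{1480}{13}$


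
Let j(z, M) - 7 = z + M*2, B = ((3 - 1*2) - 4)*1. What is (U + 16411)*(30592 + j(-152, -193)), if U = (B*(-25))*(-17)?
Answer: 455003296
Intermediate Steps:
B = -3 (B = ((3 - 2) - 4)*1 = (1 - 4)*1 = -3*1 = -3)
j(z, M) = 7 + z + 2*M (j(z, M) = 7 + (z + M*2) = 7 + (z + 2*M) = 7 + z + 2*M)
U = -1275 (U = -3*(-25)*(-17) = 75*(-17) = -1275)
(U + 16411)*(30592 + j(-152, -193)) = (-1275 + 16411)*(30592 + (7 - 152 + 2*(-193))) = 15136*(30592 + (7 - 152 - 386)) = 15136*(30592 - 531) = 15136*30061 = 455003296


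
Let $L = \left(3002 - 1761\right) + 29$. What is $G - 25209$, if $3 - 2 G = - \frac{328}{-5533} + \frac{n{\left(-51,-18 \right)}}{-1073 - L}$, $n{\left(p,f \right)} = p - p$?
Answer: $- \frac{278946523}{11066} \approx -25208.0$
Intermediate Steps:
$n{\left(p,f \right)} = 0$
$L = 1270$ ($L = 1241 + 29 = 1270$)
$G = \frac{16271}{11066}$ ($G = \frac{3}{2} - \frac{- \frac{328}{-5533} + \frac{0}{-1073 - 1270}}{2} = \frac{3}{2} - \frac{\left(-328\right) \left(- \frac{1}{5533}\right) + \frac{0}{-1073 - 1270}}{2} = \frac{3}{2} - \frac{\frac{328}{5533} + \frac{0}{-2343}}{2} = \frac{3}{2} - \frac{\frac{328}{5533} + 0 \left(- \frac{1}{2343}\right)}{2} = \frac{3}{2} - \frac{\frac{328}{5533} + 0}{2} = \frac{3}{2} - \frac{164}{5533} = \frac{16271}{11066} \approx 1.4704$)
$G - 25209 = \frac{16271}{11066} - 25209 = - \frac{278946523}{11066}$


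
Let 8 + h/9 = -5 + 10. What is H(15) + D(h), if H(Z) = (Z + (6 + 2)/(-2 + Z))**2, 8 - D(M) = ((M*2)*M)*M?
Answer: 6695415/169 ≈ 39618.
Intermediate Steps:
h = -27 (h = -72 + 9*(-5 + 10) = -72 + 9*5 = -72 + 45 = -27)
D(M) = 8 - 2*M**3 (D(M) = 8 - (M*2)*M*M = 8 - (2*M)*M*M = 8 - 2*M**2*M = 8 - 2*M**3)
H(Z) = (Z + 8/(-2 + Z))**2
H(15) + D(h) = (8 + 15**2 - 2*15)**2/(-2 + 15)**2 + (8 - 2*(-27)**3) = (8 + 225 - 30)**2/13**2 + (8 - 2*(-19683)) = (1/169)*203**2 + (8 + 39366) = (1/169)*41209 + 39374 = 41209/169 + 39374 = 6695415/169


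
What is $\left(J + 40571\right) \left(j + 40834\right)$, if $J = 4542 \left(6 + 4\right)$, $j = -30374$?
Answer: $899465860$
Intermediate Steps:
$J = 45420$ ($J = 4542 \cdot 10 = 45420$)
$\left(J + 40571\right) \left(j + 40834\right) = \left(45420 + 40571\right) \left(-30374 + 40834\right) = 85991 \cdot 10460 = 899465860$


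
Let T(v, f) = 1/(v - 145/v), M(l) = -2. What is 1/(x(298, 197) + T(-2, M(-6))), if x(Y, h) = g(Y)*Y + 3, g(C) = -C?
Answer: -141/12520939 ≈ -1.1261e-5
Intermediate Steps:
x(Y, h) = 3 - Y² (x(Y, h) = (-Y)*Y + 3 = -Y² + 3 = 3 - Y²)
1/(x(298, 197) + T(-2, M(-6))) = 1/((3 - 1*298²) - 2/(-145 + (-2)²)) = 1/((3 - 1*88804) - 2/(-145 + 4)) = 1/((3 - 88804) - 2/(-141)) = 1/(-88801 - 2*(-1/141)) = 1/(-88801 + 2/141) = 1/(-12520939/141) = -141/12520939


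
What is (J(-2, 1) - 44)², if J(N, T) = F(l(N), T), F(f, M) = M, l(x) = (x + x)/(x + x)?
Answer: 1849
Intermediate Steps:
l(x) = 1 (l(x) = (2*x)/((2*x)) = (2*x)*(1/(2*x)) = 1)
J(N, T) = T
(J(-2, 1) - 44)² = (1 - 44)² = (-43)² = 1849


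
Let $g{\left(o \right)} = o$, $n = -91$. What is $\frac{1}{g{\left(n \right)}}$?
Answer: $- \frac{1}{91} \approx -0.010989$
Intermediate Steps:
$\frac{1}{g{\left(n \right)}} = \frac{1}{-91} = - \frac{1}{91}$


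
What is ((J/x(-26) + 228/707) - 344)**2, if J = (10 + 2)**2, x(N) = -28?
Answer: 60819451456/499849 ≈ 1.2168e+5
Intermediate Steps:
J = 144 (J = 12**2 = 144)
((J/x(-26) + 228/707) - 344)**2 = ((144/(-28) + 228/707) - 344)**2 = ((144*(-1/28) + 228*(1/707)) - 344)**2 = ((-36/7 + 228/707) - 344)**2 = (-3408/707 - 344)**2 = (-246616/707)**2 = 60819451456/499849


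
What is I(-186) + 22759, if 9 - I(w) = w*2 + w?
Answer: 23326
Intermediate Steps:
I(w) = 9 - 3*w (I(w) = 9 - (w*2 + w) = 9 - (2*w + w) = 9 - 3*w)
I(-186) + 22759 = (9 - 3*(-186)) + 22759 = (9 + 558) + 22759 = 567 + 22759 = 23326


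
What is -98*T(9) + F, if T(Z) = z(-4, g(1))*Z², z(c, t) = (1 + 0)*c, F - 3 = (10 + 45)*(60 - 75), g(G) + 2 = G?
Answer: 30930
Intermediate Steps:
g(G) = -2 + G
F = -822 (F = 3 + (10 + 45)*(60 - 75) = 3 + 55*(-15) = 3 - 825 = -822)
z(c, t) = c (z(c, t) = 1*c = c)
T(Z) = -4*Z²
-98*T(9) + F = -(-392)*9² - 822 = -(-392)*81 - 822 = -98*(-324) - 822 = 31752 - 822 = 30930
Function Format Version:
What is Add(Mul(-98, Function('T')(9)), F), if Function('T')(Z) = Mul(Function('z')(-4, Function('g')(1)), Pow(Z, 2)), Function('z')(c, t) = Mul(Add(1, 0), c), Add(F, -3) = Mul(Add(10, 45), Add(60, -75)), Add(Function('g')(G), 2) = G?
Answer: 30930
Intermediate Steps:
Function('g')(G) = Add(-2, G)
F = -822 (F = Add(3, Mul(Add(10, 45), Add(60, -75))) = Add(3, Mul(55, -15)) = Add(3, -825) = -822)
Function('z')(c, t) = c (Function('z')(c, t) = Mul(1, c) = c)
Function('T')(Z) = Mul(-4, Pow(Z, 2))
Add(Mul(-98, Function('T')(9)), F) = Add(Mul(-98, Mul(-4, Pow(9, 2))), -822) = Add(Mul(-98, Mul(-4, 81)), -822) = Add(Mul(-98, -324), -822) = Add(31752, -822) = 30930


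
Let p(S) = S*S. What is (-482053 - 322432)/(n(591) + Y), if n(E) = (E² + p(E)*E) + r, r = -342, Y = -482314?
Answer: -804485/206291696 ≈ -0.0038997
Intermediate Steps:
p(S) = S²
n(E) = -342 + E² + E³ (n(E) = (E² + E²*E) - 342 = (E² + E³) - 342 = -342 + E² + E³)
(-482053 - 322432)/(n(591) + Y) = (-482053 - 322432)/((-342 + 591² + 591³) - 482314) = -804485/((-342 + 349281 + 206425071) - 482314) = -804485/(206774010 - 482314) = -804485/206291696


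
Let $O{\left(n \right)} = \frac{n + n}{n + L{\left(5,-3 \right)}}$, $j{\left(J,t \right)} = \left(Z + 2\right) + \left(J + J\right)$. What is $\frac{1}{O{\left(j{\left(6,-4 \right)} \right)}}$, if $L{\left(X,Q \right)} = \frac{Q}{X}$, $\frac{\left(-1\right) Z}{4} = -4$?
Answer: $\frac{49}{100} \approx 0.49$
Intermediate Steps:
$Z = 16$ ($Z = \left(-4\right) \left(-4\right) = 16$)
$j{\left(J,t \right)} = 18 + 2 J$ ($j{\left(J,t \right)} = \left(16 + 2\right) + \left(J + J\right) = 18 + 2 J$)
$O{\left(n \right)} = \frac{2 n}{- \frac{3}{5} + n}$ ($O{\left(n \right)} = \frac{n + n}{n - \frac{3}{5}} = \frac{2 n}{n - \frac{3}{5}} = \frac{2 n}{- \frac{3}{5} + n}$)
$\frac{1}{O{\left(j{\left(6,-4 \right)} \right)}} = \frac{1}{10 \left(18 + 2 \cdot 6\right) \frac{1}{-3 + 5 \left(18 + 2 \cdot 6\right)}} = \frac{1}{10 \left(18 + 12\right) \frac{1}{-3 + 5 \left(18 + 12\right)}} = \frac{1}{10 \cdot 30 \frac{1}{-3 + 5 \cdot 30}} = \frac{1}{10 \cdot 30 \frac{1}{-3 + 150}} = \frac{1}{10 \cdot 30 \cdot \frac{1}{147}} = \frac{1}{\frac{100}{49}} = \frac{49}{100}$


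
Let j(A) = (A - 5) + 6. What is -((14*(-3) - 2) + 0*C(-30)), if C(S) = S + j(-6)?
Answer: 44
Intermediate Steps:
j(A) = 1 + A (j(A) = (-5 + A) + 6 = 1 + A)
C(S) = -5 + S (C(S) = S + (1 - 6) = S - 5 = -5 + S)
-((14*(-3) - 2) + 0*C(-30)) = -((14*(-3) - 2) + 0*(-5 - 30)) = -((-42 - 2) + 0*(-35)) = -(-44 + 0) = -1*(-44) = 44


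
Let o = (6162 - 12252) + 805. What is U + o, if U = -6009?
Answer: -11294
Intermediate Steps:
o = -5285 (o = -6090 + 805 = -5285)
U + o = -6009 - 5285 = -11294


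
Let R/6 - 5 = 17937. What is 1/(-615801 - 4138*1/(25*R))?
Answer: -1345650/828652617719 ≈ -1.6239e-6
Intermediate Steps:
R = 107652 (R = 30 + 6*17937 = 30 + 107622 = 107652)
1/(-615801 - 4138*1/(25*R)) = 1/(-615801 - 4138/(107652*25)) = 1/(-615801 - 4138/2691300) = 1/(-615801 - 4138*1/2691300) = 1/(-615801 - 2069/1345650) = 1/(-828652617719/1345650) = -1345650/828652617719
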